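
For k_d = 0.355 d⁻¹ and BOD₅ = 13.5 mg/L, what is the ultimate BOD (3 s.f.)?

BOD₅ = L₀(1 − e^(−5k_d)) ⇒ L₀ = BOD₅ / (1 − e^(−5×0.355))
= 13.5 / (1 − 0.1695) = 13.5 / 0.8305 = 16.25 mg/L.

L₀ ≈ 16.3 mg/L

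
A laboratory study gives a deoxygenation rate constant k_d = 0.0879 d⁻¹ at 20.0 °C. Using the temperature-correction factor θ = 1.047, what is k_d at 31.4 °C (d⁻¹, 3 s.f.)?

k_d ≈ 0.148 d⁻¹

k_d(T₂) = k_d(T₁) · θ^(T₂−T₁) = 0.0879 × 1.047^(31.4−20.0)
= 0.0879 × 1.047^11.4 = 0.0879 × 1.688 = 0.1484 d⁻¹.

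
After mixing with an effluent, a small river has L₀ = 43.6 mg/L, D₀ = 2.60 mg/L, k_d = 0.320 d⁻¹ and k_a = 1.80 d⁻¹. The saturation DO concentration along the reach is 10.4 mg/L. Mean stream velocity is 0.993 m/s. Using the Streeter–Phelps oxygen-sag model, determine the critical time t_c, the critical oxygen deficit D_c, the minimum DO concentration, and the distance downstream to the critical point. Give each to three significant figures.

t_c ≈ 0.949 d; D_c ≈ 5.72 mg/L; min DO ≈ 4.68 mg/L; x_c ≈ 81.4 km

At the critical point dD/dt = 0, so k_d L₀ e^(−k_d t) = k_a D. Substituting D(t) from the Streeter–Phelps equation and solving for t gives
t_c = ln[(k_a/k_d)(1 − D₀(k_a−k_d)/(k_d L₀))] / (k_a−k_d).
Here k_a−k_d = 1.480 d⁻¹ and 1 − D₀(k_a−k_d)/(k_d L₀) = 1 − 2.60×1.480/(0.320×43.6) = 0.7242, so
t_c = ln(5.625 × 0.7242) / 1.480 = 1.405 / 1.480 = 0.9490 d.
L(t_c) = L₀ e^(−k_d t_c) = 43.6 × 0.7381 = 32.18 mg/L, and at the critical point k_a D_c = k_d L, so D_c = (0.320/1.80) × 32.18 = 5.721 mg/L.
Minimum DO = C_s − D_c = 10.4 − 5.721 = 4.679 mg/L.
x_c = v t_c = 0.993 m/s × 0.9490 d × 86400 s/d = 81420 m ≈ 81.4 km.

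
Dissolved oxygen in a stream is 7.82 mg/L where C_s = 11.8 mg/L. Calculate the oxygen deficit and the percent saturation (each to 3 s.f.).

D = C_s − C = 11.8 − 7.82 = 3.98 mg/L.
% saturation = 7.82/11.8 × 100 = 66.3 %.

D ≈ 3.98 mg/L; 66.3 % saturation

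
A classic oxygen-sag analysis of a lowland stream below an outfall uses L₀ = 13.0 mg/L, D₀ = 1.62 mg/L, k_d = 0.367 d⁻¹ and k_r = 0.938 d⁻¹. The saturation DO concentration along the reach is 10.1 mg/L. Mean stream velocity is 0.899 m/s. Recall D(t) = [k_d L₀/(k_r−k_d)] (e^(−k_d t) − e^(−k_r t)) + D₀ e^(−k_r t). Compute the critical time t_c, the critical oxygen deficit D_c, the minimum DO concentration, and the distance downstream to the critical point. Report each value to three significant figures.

t_c = [1/(k_r−k_d)] ln[(k_r/k_d)(1 − D₀(k_r−k_d)/(k_d L₀))]
= [1/(0.938−0.367)] ln[(0.938/0.367)(1 − 1.62×0.5710/(0.367×13.0))]
= (1/0.5710) ln[2.556 × 0.8061] = 1.751 × ln(2.060) = 1.751 × 0.7229 = 1.266 d.
D_c = (k_d/k_r) L₀ e^(−k_d t_c) = (0.367/0.938) × 13.0 × e^(−0.367×1.266) = 0.3913 × 13.0 × 0.6284 = 3.196 mg/L.
Minimum DO = C_s − D_c = 10.1 − 3.196 = 6.904 mg/L.
x_c = v t_c = 0.899 m/s × 1.266 d × 86400 s/d = 98330 m ≈ 98.3 km.

t_c ≈ 1.27 d; D_c ≈ 3.20 mg/L; min DO ≈ 6.90 mg/L; x_c ≈ 98.3 km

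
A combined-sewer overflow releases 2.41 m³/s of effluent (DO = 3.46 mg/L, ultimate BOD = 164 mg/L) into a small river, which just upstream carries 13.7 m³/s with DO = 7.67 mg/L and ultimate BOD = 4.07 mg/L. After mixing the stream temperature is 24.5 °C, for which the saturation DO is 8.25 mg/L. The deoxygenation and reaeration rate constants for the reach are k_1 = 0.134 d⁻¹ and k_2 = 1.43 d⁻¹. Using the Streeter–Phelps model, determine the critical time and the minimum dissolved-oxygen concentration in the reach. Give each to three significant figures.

t_c ≈ 1.41 d; minimum DO ≈ 6.08 mg/L

Mixed DO = (13.7×7.67 + 2.41×3.46)/(13.7+2.41) = 113.4/16.11 = 7.040 mg/L.
Mixed L₀ = (13.7×4.07 + 2.41×164)/(16.11) = 451.0/16.11 = 27.99 mg/L.
Initial deficit D₀ = C_s − DO₀ = 8.25 − 7.040 = 1.210 mg/L.
t_c = (1/1.296) ln[(1.43/0.134)(1 − 1.210×1.296/(0.134×27.99))] = 0.7716 × ln(6.211) = 1.409 d.
D_c = (0.134/1.43) × 27.99 × e^(−0.134×1.409) = 0.09371 × 27.99 × 0.8279 = 2.172 mg/L.
Minimum DO = 8.25 − 2.172 = 6.078 mg/L.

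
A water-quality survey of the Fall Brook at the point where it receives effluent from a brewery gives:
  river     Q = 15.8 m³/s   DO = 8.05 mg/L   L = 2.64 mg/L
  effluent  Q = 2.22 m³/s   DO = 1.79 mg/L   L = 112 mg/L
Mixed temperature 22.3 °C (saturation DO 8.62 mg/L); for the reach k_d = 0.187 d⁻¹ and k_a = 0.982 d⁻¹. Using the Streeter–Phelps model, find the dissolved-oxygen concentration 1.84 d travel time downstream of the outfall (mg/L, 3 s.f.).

Mixed DO = (15.8×8.05 + 2.22×1.79)/(15.8+2.22) = 131.2/18.02 = 7.279 mg/L.
Mixed L₀ = (15.8×2.64 + 2.22×112)/(18.02) = 290.4/18.02 = 16.11 mg/L.
Initial deficit D₀ = C_s − DO₀ = 8.62 − 7.279 = 1.341 mg/L.
D(1.84) = [0.187×16.11/(0.982−0.187)](e^(−0.187×1.84) − e^(−0.982×1.84)) + 1.341 e^(−0.982×1.84)
= 3.790 × (0.7089 − 0.1642) + 1.341 × 0.1642 = 2.285 mg/L.
DO = 8.62 − 2.285 = 6.335 mg/L.

DO ≈ 6.34 mg/L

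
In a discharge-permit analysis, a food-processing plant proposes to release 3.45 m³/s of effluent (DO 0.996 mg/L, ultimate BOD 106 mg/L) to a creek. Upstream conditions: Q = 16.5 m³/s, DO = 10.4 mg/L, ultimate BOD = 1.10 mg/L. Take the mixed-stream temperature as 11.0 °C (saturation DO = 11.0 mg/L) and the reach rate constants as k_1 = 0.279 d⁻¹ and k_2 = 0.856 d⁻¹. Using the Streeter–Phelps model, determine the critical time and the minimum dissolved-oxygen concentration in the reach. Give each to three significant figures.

t_c ≈ 1.47 d; minimum DO ≈ 6.84 mg/L

Mixed DO = (16.5×10.4 + 3.45×0.996)/(16.5+3.45) = 175.0/19.95 = 8.774 mg/L.
Mixed L₀ = (16.5×1.10 + 3.45×106)/(19.95) = 383.9/19.95 = 19.24 mg/L.
Initial deficit D₀ = C_s − DO₀ = 11.0 − 8.774 = 2.226 mg/L.
t_c = (1/0.5770) ln[(0.856/0.279)(1 − 2.226×0.5770/(0.279×19.24))] = 1.733 × ln(2.334) = 1.469 d.
D_c = (0.279/0.856) × 19.24 × e^(−0.279×1.469) = 0.3259 × 19.24 × 0.6638 = 4.163 mg/L.
Minimum DO = 11.0 − 4.163 = 6.837 mg/L.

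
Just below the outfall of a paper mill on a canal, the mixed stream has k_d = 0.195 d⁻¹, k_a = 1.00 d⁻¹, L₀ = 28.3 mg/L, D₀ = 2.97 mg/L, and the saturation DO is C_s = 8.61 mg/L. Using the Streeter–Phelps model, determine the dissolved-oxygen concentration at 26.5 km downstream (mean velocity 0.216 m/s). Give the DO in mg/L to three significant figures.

Travel time t = x/v = 26.5 km / (0.216 m/s) = 26500 m / 0.216 m/s = 122700 s = 1.420 d.
k_d L₀/(k_a−k_d) = 0.195×28.3/(1.00−0.195) = 5.519/0.8050 = 6.855 mg/L.
e^(−k_d t) = e^(−0.195×1.420) = 0.7581; e^(−k_a t) = e^(−1.00×1.420) = 0.2417.
D = 6.855 × (0.7581 − 0.2417) + 2.97 × 0.2417 = 3.540 + 0.7179 = 4.258 mg/L.
DO = C_s − D = 8.61 − 4.258 = 4.352 mg/L.

DO ≈ 4.35 mg/L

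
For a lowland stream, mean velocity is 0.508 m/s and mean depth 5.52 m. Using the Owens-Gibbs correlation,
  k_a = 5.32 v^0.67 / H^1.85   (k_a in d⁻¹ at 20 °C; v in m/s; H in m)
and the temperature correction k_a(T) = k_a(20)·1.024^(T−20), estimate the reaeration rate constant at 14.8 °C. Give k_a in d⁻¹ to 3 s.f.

k_a(20) = 5.32 × 0.508^0.67 / 5.52^1.85 = 5.32 × 0.6352 / 23.58 = 0.1433 d⁻¹.
k_a(14.8) = 0.1433 × 1.024^(14.8−20) = 0.1433 × 0.8840 = 0.1267 d⁻¹.

k_a ≈ 0.127 d⁻¹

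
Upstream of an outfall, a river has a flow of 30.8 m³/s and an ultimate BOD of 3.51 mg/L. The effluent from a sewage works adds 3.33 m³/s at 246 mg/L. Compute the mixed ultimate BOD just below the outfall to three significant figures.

27.2 mg/L

Flow-weighted mixing: C = (Q_r C_r + Q_w C_w)/(Q_r + Q_w)
= (30.8×3.51 + 3.33×246)/(30.8 + 3.33) = 927.3/34.13 = 27.17 mg/L.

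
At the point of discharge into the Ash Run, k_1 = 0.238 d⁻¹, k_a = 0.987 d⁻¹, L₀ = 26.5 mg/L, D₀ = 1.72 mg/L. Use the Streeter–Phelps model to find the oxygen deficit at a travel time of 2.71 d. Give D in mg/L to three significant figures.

D ≈ 3.96 mg/L

k_1 L₀/(k_a−k_1) = 0.238×26.5/(0.987−0.238) = 6.307/0.7490 = 8.421 mg/L.
e^(−k_1 t) = e^(−0.238×2.710) = 0.5247; e^(−k_a t) = e^(−0.987×2.710) = 0.06892.
D = 8.421 × (0.5247 − 0.06892) + 1.72 × 0.06892 = 3.838 + 0.1185 = 3.956 mg/L.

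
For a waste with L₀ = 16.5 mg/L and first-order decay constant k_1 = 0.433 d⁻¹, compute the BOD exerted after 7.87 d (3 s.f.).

y ≈ 16.0 mg/L

y_t = L₀(1 − e^(−k_1 t)) = 16.5 × (1 − e^(−0.433×7.87))
= 16.5 × (1 − 0.03312) = 16.5 × 0.9669 = 15.95 mg/L.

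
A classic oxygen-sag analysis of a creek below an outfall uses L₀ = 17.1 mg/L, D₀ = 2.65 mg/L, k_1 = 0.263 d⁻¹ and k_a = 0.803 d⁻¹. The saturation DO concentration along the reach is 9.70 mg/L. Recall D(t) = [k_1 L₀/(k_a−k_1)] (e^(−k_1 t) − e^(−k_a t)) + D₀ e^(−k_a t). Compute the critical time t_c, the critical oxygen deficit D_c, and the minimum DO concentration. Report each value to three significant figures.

t_c ≈ 1.36 d; D_c ≈ 3.92 mg/L; min DO ≈ 5.78 mg/L

t_c = [1/(k_a−k_1)] ln[(k_a/k_1)(1 − D₀(k_a−k_1)/(k_1 L₀))]
= [1/(0.803−0.263)] ln[(0.803/0.263)(1 − 2.65×0.5400/(0.263×17.1))]
= (1/0.5400) ln[3.053 × 0.6818] = 1.852 × ln(2.082) = 1.852 × 0.7332 = 1.358 d.
L(t_c) = L₀ e^(−k_1 t_c) = 17.1 × 0.6997 = 11.96 mg/L, and at the critical point k_a D_c = k_1 L, so D_c = (0.263/0.803) × 11.96 = 3.919 mg/L.
Minimum DO = C_s − D_c = 9.70 − 3.919 = 5.781 mg/L.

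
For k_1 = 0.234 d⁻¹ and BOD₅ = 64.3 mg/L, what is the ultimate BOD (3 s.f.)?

BOD₅ = L₀(1 − e^(−5k_1)) ⇒ L₀ = BOD₅ / (1 − e^(−5×0.234))
= 64.3 / (1 − 0.3104) = 64.3 / 0.6896 = 93.24 mg/L.

L₀ ≈ 93.2 mg/L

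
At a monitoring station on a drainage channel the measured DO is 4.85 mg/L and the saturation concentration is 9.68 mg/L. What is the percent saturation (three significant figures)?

50.1 % saturation

% saturation = C/C_s × 100 = 4.85/9.68 × 100 = 50.1 %.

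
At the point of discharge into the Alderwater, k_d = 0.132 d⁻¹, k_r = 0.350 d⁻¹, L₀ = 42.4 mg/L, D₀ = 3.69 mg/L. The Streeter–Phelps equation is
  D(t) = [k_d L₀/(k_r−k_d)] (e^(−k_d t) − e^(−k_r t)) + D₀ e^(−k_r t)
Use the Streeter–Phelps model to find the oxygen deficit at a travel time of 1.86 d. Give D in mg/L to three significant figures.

k_d L₀/(k_r−k_d) = 0.132×42.4/(0.350−0.132) = 5.597/0.2180 = 25.67 mg/L.
e^(−k_d t) = e^(−0.132×1.860) = 0.7823; e^(−k_r t) = e^(−0.350×1.860) = 0.5215.
D = 25.67 × (0.7823 − 0.5215) + 3.69 × 0.5215 = 6.695 + 1.924 = 8.619 mg/L.

D ≈ 8.62 mg/L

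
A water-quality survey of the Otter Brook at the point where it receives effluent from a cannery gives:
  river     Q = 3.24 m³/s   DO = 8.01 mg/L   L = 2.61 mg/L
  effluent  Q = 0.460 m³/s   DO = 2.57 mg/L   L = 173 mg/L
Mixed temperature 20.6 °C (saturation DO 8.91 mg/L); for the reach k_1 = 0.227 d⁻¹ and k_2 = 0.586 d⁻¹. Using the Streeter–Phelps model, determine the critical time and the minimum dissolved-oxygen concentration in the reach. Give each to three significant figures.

Mixed DO = (3.24×8.01 + 0.460×2.57)/(3.24+0.460) = 27.13/3.700 = 7.334 mg/L.
Mixed L₀ = (3.24×2.61 + 0.460×173)/(3.700) = 88.04/3.700 = 23.79 mg/L.
Initial deficit D₀ = C_s − DO₀ = 8.91 − 7.334 = 1.576 mg/L.
t_c = (1/0.3590) ln[(0.586/0.227)(1 − 1.576×0.3590/(0.227×23.79))] = 2.786 × ln(2.311) = 2.333 d.
D_c = (0.227/0.586) × 23.79 × e^(−0.227×2.333) = 0.3874 × 23.79 × 0.5888 = 5.427 mg/L.
Minimum DO = 8.91 − 5.427 = 3.483 mg/L.

t_c ≈ 2.33 d; minimum DO ≈ 3.48 mg/L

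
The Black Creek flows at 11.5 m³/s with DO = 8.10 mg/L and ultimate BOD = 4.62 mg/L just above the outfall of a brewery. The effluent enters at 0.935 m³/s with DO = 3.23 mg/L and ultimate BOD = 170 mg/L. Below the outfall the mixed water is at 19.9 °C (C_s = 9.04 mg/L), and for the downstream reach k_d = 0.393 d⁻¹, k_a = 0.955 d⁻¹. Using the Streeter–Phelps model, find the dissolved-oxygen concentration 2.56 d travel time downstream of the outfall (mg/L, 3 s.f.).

Mixed DO = (11.5×8.10 + 0.935×3.23)/(11.5+0.935) = 96.17/12.44 = 7.734 mg/L.
Mixed L₀ = (11.5×4.62 + 0.935×170)/(12.44) = 212.1/12.44 = 17.06 mg/L.
Initial deficit D₀ = C_s − DO₀ = 9.04 − 7.734 = 1.306 mg/L.
D(2.56) = [0.393×17.06/(0.955−0.393)](e^(−0.393×2.56) − e^(−0.955×2.56)) + 1.306 e^(−0.955×2.56)
= 11.93 × (0.3656 − 0.08674) + 1.306 × 0.08674 = 3.440 mg/L.
DO = 9.04 − 3.440 = 5.600 mg/L.

DO ≈ 5.60 mg/L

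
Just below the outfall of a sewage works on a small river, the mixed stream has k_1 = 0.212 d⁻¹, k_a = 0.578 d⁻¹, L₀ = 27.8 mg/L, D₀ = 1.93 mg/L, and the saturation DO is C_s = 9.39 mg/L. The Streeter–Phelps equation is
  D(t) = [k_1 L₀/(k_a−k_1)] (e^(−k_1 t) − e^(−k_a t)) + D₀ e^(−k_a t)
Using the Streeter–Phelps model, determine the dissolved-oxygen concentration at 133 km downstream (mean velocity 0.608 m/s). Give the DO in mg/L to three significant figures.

DO ≈ 3.26 mg/L

Travel time t = x/v = 133 km / (0.608 m/s) = 133000 m / 0.608 m/s = 218800 s = 2.532 d.
k_1 L₀/(k_a−k_1) = 0.212×27.8/(0.578−0.212) = 5.894/0.3660 = 16.10 mg/L.
e^(−k_1 t) = e^(−0.212×2.532) = 0.5846; e^(−k_a t) = e^(−0.578×2.532) = 0.2314.
D = 16.10 × (0.5846 − 0.2314) + 1.93 × 0.2314 = 5.687 + 0.4467 = 6.134 mg/L.
DO = C_s − D = 9.39 − 6.134 = 3.256 mg/L.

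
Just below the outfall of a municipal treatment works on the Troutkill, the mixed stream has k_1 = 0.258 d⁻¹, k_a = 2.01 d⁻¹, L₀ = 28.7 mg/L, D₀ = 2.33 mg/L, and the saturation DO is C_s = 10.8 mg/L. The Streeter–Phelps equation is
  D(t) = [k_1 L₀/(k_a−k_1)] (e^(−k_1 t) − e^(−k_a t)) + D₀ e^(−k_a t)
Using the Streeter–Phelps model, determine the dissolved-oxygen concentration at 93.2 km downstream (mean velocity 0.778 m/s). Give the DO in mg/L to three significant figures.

Travel time t = x/v = 93.2 km / (0.778 m/s) = 93200 m / 0.778 m/s = 119800 s = 1.387 d.
k_1 L₀/(k_a−k_1) = 0.258×28.7/(2.01−0.258) = 7.405/1.752 = 4.226 mg/L.
e^(−k_1 t) = e^(−0.258×1.387) = 0.6993; e^(−k_a t) = e^(−2.01×1.387) = 0.06161.
D = 4.226 × (0.6993 − 0.06161) + 2.33 × 0.06161 = 2.695 + 0.1436 = 2.839 mg/L.
DO = C_s − D = 10.8 − 2.839 = 7.961 mg/L.

DO ≈ 7.96 mg/L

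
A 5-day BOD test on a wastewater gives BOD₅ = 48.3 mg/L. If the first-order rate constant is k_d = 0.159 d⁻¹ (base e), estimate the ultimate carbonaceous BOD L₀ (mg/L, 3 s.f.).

BOD₅ = L₀(1 − e^(−5k_d)) ⇒ L₀ = BOD₅ / (1 − e^(−5×0.159))
= 48.3 / (1 − 0.4516) = 48.3 / 0.5484 = 88.07 mg/L.

L₀ ≈ 88.1 mg/L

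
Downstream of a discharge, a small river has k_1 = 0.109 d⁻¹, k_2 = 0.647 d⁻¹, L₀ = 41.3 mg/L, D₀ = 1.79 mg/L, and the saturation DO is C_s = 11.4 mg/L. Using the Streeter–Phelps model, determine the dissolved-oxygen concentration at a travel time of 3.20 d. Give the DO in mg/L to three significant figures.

k_1 L₀/(k_2−k_1) = 0.109×41.3/(0.647−0.109) = 4.502/0.5380 = 8.367 mg/L.
e^(−k_1 t) = e^(−0.109×3.200) = 0.7055; e^(−k_2 t) = e^(−0.647×3.200) = 0.1261.
D = 8.367 × (0.7055 − 0.1261) + 1.79 × 0.1261 = 4.848 + 0.2258 = 5.074 mg/L.
DO = C_s − D = 11.4 − 5.074 = 6.326 mg/L.

DO ≈ 6.33 mg/L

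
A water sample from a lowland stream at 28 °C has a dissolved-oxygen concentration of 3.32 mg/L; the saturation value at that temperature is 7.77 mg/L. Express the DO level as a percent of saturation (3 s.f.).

% saturation = C/C_s × 100 = 3.32/7.77 × 100 = 42.7 %.

42.7 % saturation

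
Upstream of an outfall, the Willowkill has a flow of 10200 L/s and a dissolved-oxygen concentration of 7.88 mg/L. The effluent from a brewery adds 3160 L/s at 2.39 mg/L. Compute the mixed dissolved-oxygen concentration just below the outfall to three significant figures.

6.58 mg/L

Flow-weighted mixing: C = (Q_r C_r + Q_w C_w)/(Q_r + Q_w)
= (10200×7.88 + 3160×2.39)/(10200 + 3160) = 87930/13360 = 6.581 mg/L.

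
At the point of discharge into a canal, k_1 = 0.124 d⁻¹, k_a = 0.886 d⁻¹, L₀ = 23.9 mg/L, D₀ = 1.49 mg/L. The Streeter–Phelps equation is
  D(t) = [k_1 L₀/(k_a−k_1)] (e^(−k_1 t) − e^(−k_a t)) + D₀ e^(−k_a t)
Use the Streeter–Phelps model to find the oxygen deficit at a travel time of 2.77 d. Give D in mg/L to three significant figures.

k_1 L₀/(k_a−k_1) = 0.124×23.9/(0.886−0.124) = 2.964/0.7620 = 3.889 mg/L.
e^(−k_1 t) = e^(−0.124×2.770) = 0.7093; e^(−k_a t) = e^(−0.886×2.770) = 0.08593.
D = 3.889 × (0.7093 − 0.08593) + 1.49 × 0.08593 = 2.424 + 0.1280 = 2.552 mg/L.

D ≈ 2.55 mg/L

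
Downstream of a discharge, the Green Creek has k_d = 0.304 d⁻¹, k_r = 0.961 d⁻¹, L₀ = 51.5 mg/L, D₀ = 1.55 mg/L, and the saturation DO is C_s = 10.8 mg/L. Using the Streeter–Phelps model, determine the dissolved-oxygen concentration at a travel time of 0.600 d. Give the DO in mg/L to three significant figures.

k_d L₀/(k_r−k_d) = 0.304×51.5/(0.961−0.304) = 15.66/0.6570 = 23.83 mg/L.
e^(−k_d t) = e^(−0.304×0.6000) = 0.8333; e^(−k_r t) = e^(−0.961×0.6000) = 0.5618.
D = 23.83 × (0.8333 − 0.5618) + 1.55 × 0.5618 = 6.469 + 0.8708 = 7.340 mg/L.
DO = C_s − D = 10.8 − 7.340 = 3.460 mg/L.

DO ≈ 3.46 mg/L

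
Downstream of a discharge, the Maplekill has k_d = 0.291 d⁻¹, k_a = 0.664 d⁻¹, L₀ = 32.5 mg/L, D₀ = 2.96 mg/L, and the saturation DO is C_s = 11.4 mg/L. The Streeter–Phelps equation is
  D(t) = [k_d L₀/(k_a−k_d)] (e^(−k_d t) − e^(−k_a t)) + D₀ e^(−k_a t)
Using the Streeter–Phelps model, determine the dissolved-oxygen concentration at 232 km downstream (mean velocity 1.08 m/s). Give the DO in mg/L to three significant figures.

Travel time t = x/v = 232 km / (1.08 m/s) = 232000 m / 1.08 m/s = 214800 s = 2.486 d.
k_d L₀/(k_a−k_d) = 0.291×32.5/(0.664−0.291) = 9.457/0.3730 = 25.36 mg/L.
e^(−k_d t) = e^(−0.291×2.486) = 0.4850; e^(−k_a t) = e^(−0.664×2.486) = 0.1919.
D = 25.36 × (0.4850 − 0.1919) + 2.96 × 0.1919 = 7.433 + 0.5680 = 8.001 mg/L.
DO = C_s − D = 11.4 − 8.001 = 3.399 mg/L.

DO ≈ 3.40 mg/L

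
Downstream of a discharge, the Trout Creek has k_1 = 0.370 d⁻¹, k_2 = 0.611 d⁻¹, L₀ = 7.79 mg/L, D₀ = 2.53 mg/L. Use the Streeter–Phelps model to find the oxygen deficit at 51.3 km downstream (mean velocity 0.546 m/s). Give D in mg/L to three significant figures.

D ≈ 3.15 mg/L

Travel time t = x/v = 51.3 km / (0.546 m/s) = 51300 m / 0.546 m/s = 93960 s = 1.087 d.
k_1 L₀/(k_2−k_1) = 0.370×7.79/(0.611−0.370) = 2.882/0.2410 = 11.96 mg/L.
e^(−k_1 t) = e^(−0.370×1.087) = 0.6687; e^(−k_2 t) = e^(−0.611×1.087) = 0.5146.
D = 11.96 × (0.6687 − 0.5146) + 2.53 × 0.5146 = 1.844 + 1.302 = 3.146 mg/L.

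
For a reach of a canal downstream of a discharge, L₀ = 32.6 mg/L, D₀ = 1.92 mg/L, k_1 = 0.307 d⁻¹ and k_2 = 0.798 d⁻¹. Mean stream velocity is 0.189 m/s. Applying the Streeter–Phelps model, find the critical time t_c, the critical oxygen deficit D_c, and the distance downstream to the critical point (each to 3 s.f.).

With k_2/k_1 = 2.599 and 1 − D₀(k_2−k_1)/(k_1 L₀) = 0.9058,
t_c = ln(2.599 × 0.9058) / (0.798 − 0.307) = ln(2.355) / 0.4910 = 0.8563/0.4910 = 1.744 d.
D_c = (k_1/k_2) L₀ e^(−k_1 t_c) = (0.307/0.798) × 32.6 × e^(−0.307×1.744) = 0.3847 × 32.6 × 0.5854 = 7.342 mg/L.
x_c = v t_c = 0.189 m/s × 1.744 d × 86400 s/d = 28480 m ≈ 28.5 km.

t_c ≈ 1.74 d; D_c ≈ 7.34 mg/L; x_c ≈ 28.5 km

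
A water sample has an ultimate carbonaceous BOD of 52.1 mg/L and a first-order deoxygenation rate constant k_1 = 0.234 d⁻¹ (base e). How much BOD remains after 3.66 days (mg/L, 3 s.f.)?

L_t = L₀ e^(−k_1 t) = 52.1 × e^(−0.234×3.66) = 52.1 × 0.4247 = 22.13 mg/L.

L ≈ 22.1 mg/L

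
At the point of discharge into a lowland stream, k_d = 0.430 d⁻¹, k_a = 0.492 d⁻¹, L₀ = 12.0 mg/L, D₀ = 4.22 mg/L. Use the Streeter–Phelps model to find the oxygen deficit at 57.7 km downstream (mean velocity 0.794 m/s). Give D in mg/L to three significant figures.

D ≈ 5.74 mg/L

Travel time t = x/v = 57.7 km / (0.794 m/s) = 57700 m / 0.794 m/s = 72670 s = 0.8411 d.
k_d L₀/(k_a−k_d) = 0.430×12.0/(0.492−0.430) = 5.160/0.06200 = 83.23 mg/L.
e^(−k_d t) = e^(−0.430×0.8411) = 0.6965; e^(−k_a t) = e^(−0.492×0.8411) = 0.6611.
D = 83.23 × (0.6965 − 0.6611) + 4.22 × 0.6611 = 2.945 + 2.790 = 5.735 mg/L.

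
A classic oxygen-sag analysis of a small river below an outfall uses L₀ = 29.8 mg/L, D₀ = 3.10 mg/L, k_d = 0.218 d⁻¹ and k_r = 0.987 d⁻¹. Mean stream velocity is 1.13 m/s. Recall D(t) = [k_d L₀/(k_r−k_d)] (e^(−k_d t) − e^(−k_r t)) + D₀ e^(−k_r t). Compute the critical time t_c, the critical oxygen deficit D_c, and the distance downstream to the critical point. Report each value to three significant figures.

t_c ≈ 1.37 d; D_c ≈ 4.88 mg/L; x_c ≈ 134 km

With k_r/k_d = 4.528 and 1 − D₀(k_r−k_d)/(k_d L₀) = 0.6330,
t_c = ln(4.528 × 0.6330) / (0.987 − 0.218) = ln(2.866) / 0.7690 = 1.053/0.7690 = 1.369 d.
L(t_c) = L₀ e^(−k_d t_c) = 29.8 × 0.7419 = 22.11 mg/L, and at the critical point k_r D_c = k_d L, so D_c = (0.218/0.987) × 22.11 = 4.883 mg/L.
x_c = v t_c = 1.13 m/s × 1.369 d × 86400 s/d = 133700 m ≈ 134 km.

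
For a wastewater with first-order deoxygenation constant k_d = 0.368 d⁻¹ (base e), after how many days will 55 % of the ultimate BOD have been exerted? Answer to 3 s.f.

t ≈ 2.17 d

y/L₀ = 1 − e^(−k_d t) = 0.55 ⇒ e^(−k_d t) = 0.450
t = −ln(0.450) / 0.368 = 0.7985 / 0.368 = 2.170 d.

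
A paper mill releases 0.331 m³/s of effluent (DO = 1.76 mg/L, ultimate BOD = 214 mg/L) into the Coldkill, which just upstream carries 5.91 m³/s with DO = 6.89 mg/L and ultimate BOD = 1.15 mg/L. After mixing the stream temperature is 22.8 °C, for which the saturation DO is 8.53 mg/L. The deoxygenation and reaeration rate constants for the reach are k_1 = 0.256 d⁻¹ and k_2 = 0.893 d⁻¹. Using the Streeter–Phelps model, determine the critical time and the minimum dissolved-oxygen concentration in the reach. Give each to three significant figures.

t_c ≈ 1.20 d; minimum DO ≈ 5.91 mg/L

Mixed DO = (5.91×6.89 + 0.331×1.76)/(5.91+0.331) = 41.30/6.241 = 6.618 mg/L.
Mixed L₀ = (5.91×1.15 + 0.331×214)/(6.241) = 77.63/6.241 = 12.44 mg/L.
Initial deficit D₀ = C_s − DO₀ = 8.53 − 6.618 = 1.912 mg/L.
t_c = (1/0.6370) ln[(0.893/0.256)(1 − 1.912×0.6370/(0.256×12.44))] = 1.570 × ln(2.154) = 1.205 d.
D_c = (0.256/0.893) × 12.44 × e^(−0.256×1.205) = 0.2867 × 12.44 × 0.7346 = 2.620 mg/L.
Minimum DO = 8.53 − 2.620 = 5.910 mg/L.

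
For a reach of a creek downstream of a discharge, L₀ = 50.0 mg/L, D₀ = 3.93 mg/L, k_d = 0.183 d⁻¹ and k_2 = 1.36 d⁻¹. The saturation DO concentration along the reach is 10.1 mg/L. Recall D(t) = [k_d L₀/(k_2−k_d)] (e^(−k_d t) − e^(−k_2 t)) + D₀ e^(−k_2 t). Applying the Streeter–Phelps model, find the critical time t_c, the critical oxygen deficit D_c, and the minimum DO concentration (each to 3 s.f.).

At the critical point dD/dt = 0, so k_d L₀ e^(−k_d t) = k_2 D. Substituting D(t) from the Streeter–Phelps equation and solving for t gives
t_c = ln[(k_2/k_d)(1 − D₀(k_2−k_d)/(k_d L₀))] / (k_2−k_d).
Here k_2−k_d = 1.177 d⁻¹ and 1 − D₀(k_2−k_d)/(k_d L₀) = 1 − 3.93×1.177/(0.183×50.0) = 0.4945, so
t_c = ln(7.432 × 0.4945) / 1.177 = 1.301 / 1.177 = 1.106 d.
D_c = (k_d/k_2) L₀ e^(−k_d t_c) = (0.183/1.36) × 50.0 × e^(−0.183×1.106) = 0.1346 × 50.0 × 0.8168 = 5.495 mg/L.
Minimum DO = C_s − D_c = 10.1 − 5.495 = 4.605 mg/L.

t_c ≈ 1.11 d; D_c ≈ 5.50 mg/L; min DO ≈ 4.60 mg/L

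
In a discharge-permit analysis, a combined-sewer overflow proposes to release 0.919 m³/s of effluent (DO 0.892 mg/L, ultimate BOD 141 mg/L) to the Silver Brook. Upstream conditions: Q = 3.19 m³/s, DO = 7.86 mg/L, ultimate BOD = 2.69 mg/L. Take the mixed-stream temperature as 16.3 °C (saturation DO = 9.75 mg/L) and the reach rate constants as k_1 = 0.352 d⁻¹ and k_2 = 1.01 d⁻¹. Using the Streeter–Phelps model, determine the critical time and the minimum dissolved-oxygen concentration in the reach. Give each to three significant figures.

Mixed DO = (3.19×7.86 + 0.919×0.892)/(3.19+0.919) = 25.89/4.109 = 6.302 mg/L.
Mixed L₀ = (3.19×2.69 + 0.919×141)/(4.109) = 138.2/4.109 = 33.62 mg/L.
Initial deficit D₀ = C_s − DO₀ = 9.75 − 6.302 = 3.448 mg/L.
t_c = (1/0.6580) ln[(1.01/0.352)(1 − 3.448×0.6580/(0.352×33.62))] = 1.520 × ln(2.319) = 1.278 d.
D_c = (0.352/1.01) × 33.62 × e^(−0.352×1.278) = 0.3485 × 33.62 × 0.6376 = 7.472 mg/L.
Minimum DO = 9.75 − 7.472 = 2.278 mg/L.

t_c ≈ 1.28 d; minimum DO ≈ 2.28 mg/L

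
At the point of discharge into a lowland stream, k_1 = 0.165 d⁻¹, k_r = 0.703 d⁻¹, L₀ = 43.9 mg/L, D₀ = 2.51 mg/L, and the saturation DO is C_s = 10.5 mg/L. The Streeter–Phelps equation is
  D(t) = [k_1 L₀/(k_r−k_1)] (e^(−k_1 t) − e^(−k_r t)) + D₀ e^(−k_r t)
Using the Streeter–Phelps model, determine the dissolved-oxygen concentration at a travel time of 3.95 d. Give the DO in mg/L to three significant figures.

DO ≈ 4.17 mg/L

k_1 L₀/(k_r−k_1) = 0.165×43.9/(0.703−0.165) = 7.244/0.5380 = 13.46 mg/L.
e^(−k_1 t) = e^(−0.165×3.950) = 0.5211; e^(−k_r t) = e^(−0.703×3.950) = 0.06223.
D = 13.46 × (0.5211 − 0.06223) + 2.51 × 0.06223 = 6.179 + 0.1562 = 6.335 mg/L.
DO = C_s − D = 10.5 − 6.335 = 4.165 mg/L.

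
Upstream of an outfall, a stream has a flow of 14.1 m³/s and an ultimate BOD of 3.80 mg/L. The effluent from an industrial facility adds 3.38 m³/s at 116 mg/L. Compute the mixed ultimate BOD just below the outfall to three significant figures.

Flow-weighted mixing: C = (Q_r C_r + Q_w C_w)/(Q_r + Q_w)
= (14.1×3.80 + 3.38×116)/(14.1 + 3.38) = 445.7/17.48 = 25.50 mg/L.

25.5 mg/L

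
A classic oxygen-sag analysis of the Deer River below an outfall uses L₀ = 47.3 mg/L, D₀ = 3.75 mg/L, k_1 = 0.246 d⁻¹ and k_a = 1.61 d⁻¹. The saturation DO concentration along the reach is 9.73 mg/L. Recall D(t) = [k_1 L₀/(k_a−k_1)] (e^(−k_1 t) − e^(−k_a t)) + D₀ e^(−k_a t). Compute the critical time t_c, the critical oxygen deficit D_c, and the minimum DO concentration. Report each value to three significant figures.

t_c ≈ 0.953 d; D_c ≈ 5.72 mg/L; min DO ≈ 4.01 mg/L

At the critical point dD/dt = 0, so k_1 L₀ e^(−k_1 t) = k_a D. Substituting D(t) from the Streeter–Phelps equation and solving for t gives
t_c = ln[(k_a/k_1)(1 − D₀(k_a−k_1)/(k_1 L₀))] / (k_a−k_1).
Here k_a−k_1 = 1.364 d⁻¹ and 1 − D₀(k_a−k_1)/(k_1 L₀) = 1 − 3.75×1.364/(0.246×47.3) = 0.5604, so
t_c = ln(6.545 × 0.5604) / 1.364 = 1.300 / 1.364 = 0.9528 d.
D_c = (k_1/k_a) L₀ e^(−k_1 t_c) = (0.246/1.61) × 47.3 × e^(−0.246×0.9528) = 0.1528 × 47.3 × 0.7911 = 5.717 mg/L.
Minimum DO = C_s − D_c = 9.73 − 5.717 = 4.013 mg/L.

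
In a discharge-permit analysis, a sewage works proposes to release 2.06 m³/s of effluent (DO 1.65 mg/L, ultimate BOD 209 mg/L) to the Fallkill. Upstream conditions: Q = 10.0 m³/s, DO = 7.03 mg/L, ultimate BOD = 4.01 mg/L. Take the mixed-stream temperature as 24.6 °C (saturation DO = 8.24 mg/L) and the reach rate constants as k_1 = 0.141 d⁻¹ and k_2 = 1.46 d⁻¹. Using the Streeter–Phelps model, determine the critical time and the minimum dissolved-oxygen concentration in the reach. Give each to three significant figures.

t_c ≈ 1.23 d; minimum DO ≈ 5.07 mg/L

Mixed DO = (10.0×7.03 + 2.06×1.65)/(10.0+2.06) = 73.70/12.06 = 6.111 mg/L.
Mixed L₀ = (10.0×4.01 + 2.06×209)/(12.06) = 470.6/12.06 = 39.02 mg/L.
Initial deficit D₀ = C_s − DO₀ = 8.24 − 6.111 = 2.129 mg/L.
t_c = (1/1.319) ln[(1.46/0.141)(1 − 2.129×1.319/(0.141×39.02))] = 0.7582 × ln(5.070) = 1.231 d.
D_c = (0.141/1.46) × 39.02 × e^(−0.141×1.231) = 0.09658 × 39.02 × 0.8407 = 3.168 mg/L.
Minimum DO = 8.24 − 3.168 = 5.072 mg/L.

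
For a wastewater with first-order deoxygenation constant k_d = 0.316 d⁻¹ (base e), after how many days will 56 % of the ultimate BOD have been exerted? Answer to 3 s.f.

y/L₀ = 1 − e^(−k_d t) = 0.56 ⇒ e^(−k_d t) = 0.440
t = −ln(0.440) / 0.316 = 0.8210 / 0.316 = 2.598 d.

t ≈ 2.60 d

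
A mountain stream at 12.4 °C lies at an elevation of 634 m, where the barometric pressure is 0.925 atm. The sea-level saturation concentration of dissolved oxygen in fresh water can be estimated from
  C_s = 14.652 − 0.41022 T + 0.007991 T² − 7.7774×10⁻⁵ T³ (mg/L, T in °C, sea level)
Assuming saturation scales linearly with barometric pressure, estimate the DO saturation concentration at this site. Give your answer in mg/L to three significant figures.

C_s ≈ 9.85 mg/L

At sea level: C_s = 14.652 − 0.41022×12.4 + 0.007991×12.4² − 7.7774×10⁻⁵×12.4³ = 10.65 mg/L.
Pressure correction: C_s' = 10.65 × 0.925 = 9.847 mg/L.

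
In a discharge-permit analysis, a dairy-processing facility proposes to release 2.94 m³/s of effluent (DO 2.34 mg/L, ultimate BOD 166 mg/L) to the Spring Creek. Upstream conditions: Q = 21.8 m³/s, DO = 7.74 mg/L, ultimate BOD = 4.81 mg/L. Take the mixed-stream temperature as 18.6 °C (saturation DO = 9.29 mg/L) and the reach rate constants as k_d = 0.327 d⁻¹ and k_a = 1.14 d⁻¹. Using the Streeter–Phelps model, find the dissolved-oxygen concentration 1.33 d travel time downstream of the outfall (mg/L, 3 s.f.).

DO ≈ 4.69 mg/L

Mixed DO = (21.8×7.74 + 2.94×2.34)/(21.8+2.94) = 175.6/24.74 = 7.098 mg/L.
Mixed L₀ = (21.8×4.81 + 2.94×166)/(24.74) = 592.9/24.74 = 23.97 mg/L.
Initial deficit D₀ = C_s − DO₀ = 9.29 − 7.098 = 2.192 mg/L.
D(1.33) = [0.327×23.97/(1.14−0.327)](e^(−0.327×1.33) − e^(−1.14×1.33)) + 2.192 e^(−1.14×1.33)
= 9.639 × (0.6473 − 0.2195) + 2.192 × 0.2195 = 4.605 mg/L.
DO = 9.29 − 4.605 = 4.685 mg/L.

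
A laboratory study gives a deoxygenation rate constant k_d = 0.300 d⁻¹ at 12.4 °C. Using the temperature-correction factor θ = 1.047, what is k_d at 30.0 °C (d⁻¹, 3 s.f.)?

k_d(T₂) = k_d(T₁) · θ^(T₂−T₁) = 0.300 × 1.047^(30.0−12.4)
= 0.300 × 1.047^17.6 = 0.300 × 2.244 = 0.6733 d⁻¹.

k_d ≈ 0.673 d⁻¹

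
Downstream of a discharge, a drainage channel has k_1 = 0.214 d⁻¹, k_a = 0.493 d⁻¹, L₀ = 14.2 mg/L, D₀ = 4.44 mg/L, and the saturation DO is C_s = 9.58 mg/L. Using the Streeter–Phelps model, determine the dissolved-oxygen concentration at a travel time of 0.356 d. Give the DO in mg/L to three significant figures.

DO ≈ 4.90 mg/L

k_1 L₀/(k_a−k_1) = 0.214×14.2/(0.493−0.214) = 3.039/0.2790 = 10.89 mg/L.
e^(−k_1 t) = e^(−0.214×0.3560) = 0.9266; e^(−k_a t) = e^(−0.493×0.3560) = 0.8390.
D = 10.89 × (0.9266 − 0.8390) + 4.44 × 0.8390 = 0.9543 + 3.725 = 4.680 mg/L.
DO = C_s − D = 9.58 − 4.680 = 4.900 mg/L.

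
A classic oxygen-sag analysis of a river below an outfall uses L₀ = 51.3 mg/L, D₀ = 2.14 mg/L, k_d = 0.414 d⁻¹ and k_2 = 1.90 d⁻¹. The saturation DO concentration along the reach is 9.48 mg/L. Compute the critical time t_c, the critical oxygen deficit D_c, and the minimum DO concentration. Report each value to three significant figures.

t_c ≈ 0.916 d; D_c ≈ 7.65 mg/L; min DO ≈ 1.83 mg/L

With k_2/k_d = 4.589 and 1 − D₀(k_2−k_d)/(k_d L₀) = 0.8503,
t_c = ln(4.589 × 0.8503) / (1.90 − 0.414) = ln(3.902) / 1.486 = 1.362/1.486 = 0.9162 d.
D_c = (k_d/k_2) L₀ e^(−k_d t_c) = (0.414/1.90) × 51.3 × e^(−0.414×0.9162) = 0.2179 × 51.3 × 0.6843 = 7.649 mg/L.
Minimum DO = C_s − D_c = 9.48 − 7.649 = 1.831 mg/L.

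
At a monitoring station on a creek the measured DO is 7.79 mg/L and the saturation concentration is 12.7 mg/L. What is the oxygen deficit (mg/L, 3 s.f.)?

D ≈ 4.91 mg/L

D = C_s − C = 12.7 − 7.79 = 4.91 mg/L.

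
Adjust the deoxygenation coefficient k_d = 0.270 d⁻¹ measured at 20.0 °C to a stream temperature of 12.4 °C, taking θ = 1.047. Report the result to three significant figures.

k_d(T₂) = k_d(T₁) · θ^(T₂−T₁) = 0.270 × 1.047^(12.4−20.0)
= 0.270 × 1.047^-7.60 = 0.270 × 0.7054 = 0.1904 d⁻¹.

k_d ≈ 0.190 d⁻¹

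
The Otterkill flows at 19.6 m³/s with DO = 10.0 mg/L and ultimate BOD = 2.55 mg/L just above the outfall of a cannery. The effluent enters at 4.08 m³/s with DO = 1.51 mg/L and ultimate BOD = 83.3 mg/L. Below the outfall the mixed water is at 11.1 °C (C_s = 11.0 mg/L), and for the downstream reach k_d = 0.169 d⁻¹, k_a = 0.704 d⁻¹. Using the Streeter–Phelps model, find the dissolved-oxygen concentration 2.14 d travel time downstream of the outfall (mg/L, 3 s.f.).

Mixed DO = (19.6×10.0 + 4.08×1.51)/(19.6+4.08) = 202.2/23.68 = 8.537 mg/L.
Mixed L₀ = (19.6×2.55 + 4.08×83.3)/(23.68) = 389.8/23.68 = 16.46 mg/L.
Initial deficit D₀ = C_s − DO₀ = 11.0 − 8.537 = 2.463 mg/L.
D(2.14) = [0.169×16.46/(0.704−0.169)](e^(−0.169×2.14) − e^(−0.704×2.14)) + 2.463 e^(−0.704×2.14)
= 5.200 × (0.6965 − 0.2217) + 2.463 × 0.2217 = 3.015 mg/L.
DO = 11.0 − 3.015 = 7.985 mg/L.

DO ≈ 7.98 mg/L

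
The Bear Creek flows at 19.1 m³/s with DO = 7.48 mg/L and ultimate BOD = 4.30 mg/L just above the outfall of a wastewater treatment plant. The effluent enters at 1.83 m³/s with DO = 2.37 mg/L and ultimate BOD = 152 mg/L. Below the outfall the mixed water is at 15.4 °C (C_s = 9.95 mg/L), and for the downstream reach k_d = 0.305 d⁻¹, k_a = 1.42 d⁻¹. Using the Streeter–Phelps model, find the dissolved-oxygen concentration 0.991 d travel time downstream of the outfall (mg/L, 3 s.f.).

Mixed DO = (19.1×7.48 + 1.83×2.37)/(19.1+1.83) = 147.2/20.93 = 7.033 mg/L.
Mixed L₀ = (19.1×4.30 + 1.83×152)/(20.93) = 360.3/20.93 = 17.21 mg/L.
Initial deficit D₀ = C_s − DO₀ = 9.95 − 7.033 = 2.917 mg/L.
D(0.991) = [0.305×17.21/(1.42−0.305)](e^(−0.305×0.991) − e^(−1.42×0.991)) + 2.917 e^(−1.42×0.991)
= 4.709 × (0.7391 − 0.2448) + 2.917 × 0.2448 = 3.042 mg/L.
DO = 9.95 − 3.042 = 6.908 mg/L.

DO ≈ 6.91 mg/L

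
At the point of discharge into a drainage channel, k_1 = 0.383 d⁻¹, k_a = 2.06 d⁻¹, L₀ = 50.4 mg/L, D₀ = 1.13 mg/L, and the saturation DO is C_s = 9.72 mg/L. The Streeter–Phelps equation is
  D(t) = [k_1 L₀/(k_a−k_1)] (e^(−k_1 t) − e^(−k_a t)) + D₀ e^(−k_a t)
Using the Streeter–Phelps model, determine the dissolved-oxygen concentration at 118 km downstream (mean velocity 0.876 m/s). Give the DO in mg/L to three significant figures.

DO ≈ 3.80 mg/L

Travel time t = x/v = 118 km / (0.876 m/s) = 118000 m / 0.876 m/s = 134700 s = 1.559 d.
k_1 L₀/(k_a−k_1) = 0.383×50.4/(2.06−0.383) = 19.30/1.677 = 11.51 mg/L.
e^(−k_1 t) = e^(−0.383×1.559) = 0.5504; e^(−k_a t) = e^(−2.06×1.559) = 0.04029.
D = 11.51 × (0.5504 − 0.04029) + 1.13 × 0.04029 = 5.872 + 0.04553 = 5.917 mg/L.
DO = C_s − D = 9.72 − 5.917 = 3.803 mg/L.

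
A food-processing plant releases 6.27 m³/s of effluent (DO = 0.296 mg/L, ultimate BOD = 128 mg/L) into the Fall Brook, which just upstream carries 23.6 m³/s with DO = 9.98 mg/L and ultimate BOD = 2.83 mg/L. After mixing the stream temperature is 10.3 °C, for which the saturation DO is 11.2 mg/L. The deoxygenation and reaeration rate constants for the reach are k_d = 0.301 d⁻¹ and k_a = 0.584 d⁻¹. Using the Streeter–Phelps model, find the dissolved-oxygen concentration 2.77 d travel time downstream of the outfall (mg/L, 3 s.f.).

Mixed DO = (23.6×9.98 + 6.27×0.296)/(23.6+6.27) = 237.4/29.87 = 7.947 mg/L.
Mixed L₀ = (23.6×2.83 + 6.27×128)/(29.87) = 869.3/29.87 = 29.10 mg/L.
Initial deficit D₀ = C_s − DO₀ = 11.2 − 7.947 = 3.253 mg/L.
D(2.77) = [0.301×29.10/(0.584−0.301)](e^(−0.301×2.77) − e^(−0.584×2.77)) + 3.253 e^(−0.584×2.77)
= 30.96 × (0.4344 − 0.1984) + 3.253 × 0.1984 = 7.952 mg/L.
DO = 11.2 − 7.952 = 3.248 mg/L.

DO ≈ 3.25 mg/L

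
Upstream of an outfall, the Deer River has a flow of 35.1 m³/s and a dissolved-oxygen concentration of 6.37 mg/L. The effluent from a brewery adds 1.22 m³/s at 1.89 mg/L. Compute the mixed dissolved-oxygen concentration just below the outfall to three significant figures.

6.22 mg/L

Flow-weighted mixing: C = (Q_r C_r + Q_w C_w)/(Q_r + Q_w)
= (35.1×6.37 + 1.22×1.89)/(35.1 + 1.22) = 225.9/36.32 = 6.220 mg/L.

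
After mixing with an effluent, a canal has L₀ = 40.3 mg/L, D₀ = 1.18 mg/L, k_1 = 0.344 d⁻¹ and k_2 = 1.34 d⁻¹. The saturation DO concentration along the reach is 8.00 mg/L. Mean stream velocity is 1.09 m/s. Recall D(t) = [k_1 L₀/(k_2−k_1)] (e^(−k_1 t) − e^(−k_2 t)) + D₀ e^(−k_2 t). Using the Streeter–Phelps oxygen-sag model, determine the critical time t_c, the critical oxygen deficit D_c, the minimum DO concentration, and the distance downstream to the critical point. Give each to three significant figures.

t_c ≈ 1.28 d; D_c ≈ 6.67 mg/L; min DO ≈ 1.33 mg/L; x_c ≈ 120 km

At the critical point dD/dt = 0, so k_1 L₀ e^(−k_1 t) = k_2 D. Substituting D(t) from the Streeter–Phelps equation and solving for t gives
t_c = ln[(k_2/k_1)(1 − D₀(k_2−k_1)/(k_1 L₀))] / (k_2−k_1).
Here k_2−k_1 = 0.9960 d⁻¹ and 1 − D₀(k_2−k_1)/(k_1 L₀) = 1 − 1.18×0.9960/(0.344×40.3) = 0.9152, so
t_c = ln(3.895 × 0.9152) / 0.9960 = 1.271 / 0.9960 = 1.276 d.
L(t_c) = L₀ e^(−k_1 t_c) = 40.3 × 0.6447 = 25.98 mg/L, and at the critical point k_2 D_c = k_1 L, so D_c = (0.344/1.34) × 25.98 = 6.669 mg/L.
Minimum DO = C_s − D_c = 8.00 − 6.669 = 1.331 mg/L.
x_c = v t_c = 1.09 m/s × 1.276 d × 86400 s/d = 120200 m ≈ 120 km.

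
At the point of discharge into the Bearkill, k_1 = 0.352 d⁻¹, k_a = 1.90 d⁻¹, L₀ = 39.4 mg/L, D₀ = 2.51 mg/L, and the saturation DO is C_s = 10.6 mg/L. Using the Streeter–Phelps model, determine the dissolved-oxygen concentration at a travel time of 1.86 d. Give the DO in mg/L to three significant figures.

k_1 L₀/(k_a−k_1) = 0.352×39.4/(1.90−0.352) = 13.87/1.548 = 8.959 mg/L.
e^(−k_1 t) = e^(−0.352×1.860) = 0.5196; e^(−k_a t) = e^(−1.90×1.860) = 0.02919.
D = 8.959 × (0.5196 − 0.02919) + 2.51 × 0.02919 = 4.394 + 0.07326 = 4.467 mg/L.
DO = C_s − D = 10.6 − 4.467 = 6.133 mg/L.

DO ≈ 6.13 mg/L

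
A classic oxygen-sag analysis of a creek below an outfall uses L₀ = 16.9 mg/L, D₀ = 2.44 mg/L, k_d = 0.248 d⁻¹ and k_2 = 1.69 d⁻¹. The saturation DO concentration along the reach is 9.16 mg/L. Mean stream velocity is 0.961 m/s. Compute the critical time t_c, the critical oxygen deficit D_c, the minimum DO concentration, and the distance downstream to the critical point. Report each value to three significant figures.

At the critical point dD/dt = 0, so k_d L₀ e^(−k_d t) = k_2 D. Substituting D(t) from the Streeter–Phelps equation and solving for t gives
t_c = ln[(k_2/k_d)(1 − D₀(k_2−k_d)/(k_d L₀))] / (k_2−k_d).
Here k_2−k_d = 1.442 d⁻¹ and 1 − D₀(k_2−k_d)/(k_d L₀) = 1 − 2.44×1.442/(0.248×16.9) = 0.1605, so
t_c = ln(6.815 × 0.1605) / 1.442 = 0.08964 / 1.442 = 0.06216 d.
D_c = (k_d/k_2) L₀ e^(−k_d t_c) = (0.248/1.69) × 16.9 × e^(−0.248×0.06216) = 0.1467 × 16.9 × 0.9847 = 2.442 mg/L.
Minimum DO = C_s − D_c = 9.16 − 2.442 = 6.718 mg/L.
x_c = v t_c = 0.961 m/s × 0.06216 d × 86400 s/d = 5162 m ≈ 5.16 km.

t_c ≈ 0.0622 d; D_c ≈ 2.44 mg/L; min DO ≈ 6.72 mg/L; x_c ≈ 5.16 km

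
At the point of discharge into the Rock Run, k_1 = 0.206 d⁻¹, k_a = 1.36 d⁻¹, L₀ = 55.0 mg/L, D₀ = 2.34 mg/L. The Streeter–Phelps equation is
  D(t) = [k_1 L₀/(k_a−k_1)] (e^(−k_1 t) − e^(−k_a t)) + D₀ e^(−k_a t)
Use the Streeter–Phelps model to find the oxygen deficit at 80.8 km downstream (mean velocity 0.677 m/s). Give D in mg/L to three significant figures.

Travel time t = x/v = 80.8 km / (0.677 m/s) = 80800 m / 0.677 m/s = 119400 s = 1.381 d.
k_1 L₀/(k_a−k_1) = 0.206×55.0/(1.36−0.206) = 11.33/1.154 = 9.818 mg/L.
e^(−k_1 t) = e^(−0.206×1.381) = 0.7523; e^(−k_a t) = e^(−1.36×1.381) = 0.1528.
D = 9.818 × (0.7523 − 0.1528) + 2.34 × 0.1528 = 5.886 + 0.3575 = 6.244 mg/L.

D ≈ 6.24 mg/L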